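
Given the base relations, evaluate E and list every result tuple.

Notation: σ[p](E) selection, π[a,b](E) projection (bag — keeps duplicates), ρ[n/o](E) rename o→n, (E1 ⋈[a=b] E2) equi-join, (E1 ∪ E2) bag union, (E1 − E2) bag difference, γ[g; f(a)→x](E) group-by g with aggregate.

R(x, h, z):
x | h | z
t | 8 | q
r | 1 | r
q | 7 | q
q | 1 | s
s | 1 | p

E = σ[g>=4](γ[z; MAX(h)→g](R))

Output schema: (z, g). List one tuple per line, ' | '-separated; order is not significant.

Row counts bottom-up:
  R → 5
  γ[z; MAX(h)→g](R) → 4
  σ[g>=4](γ[z; MAX(h)→g](R)) → 1

== RESULT ==
z | g
q | 8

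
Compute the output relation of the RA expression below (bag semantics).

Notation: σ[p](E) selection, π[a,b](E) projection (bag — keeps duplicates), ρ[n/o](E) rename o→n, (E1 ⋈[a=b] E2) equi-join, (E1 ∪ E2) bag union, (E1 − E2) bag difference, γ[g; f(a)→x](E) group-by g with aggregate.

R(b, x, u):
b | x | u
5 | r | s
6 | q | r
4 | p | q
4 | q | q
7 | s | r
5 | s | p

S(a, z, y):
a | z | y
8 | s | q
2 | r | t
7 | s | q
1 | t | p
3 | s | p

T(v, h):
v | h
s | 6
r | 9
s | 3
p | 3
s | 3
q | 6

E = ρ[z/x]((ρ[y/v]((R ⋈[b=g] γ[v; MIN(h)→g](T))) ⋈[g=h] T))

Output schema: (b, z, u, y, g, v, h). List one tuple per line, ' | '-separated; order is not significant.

Row counts bottom-up:
  R → 6
  T → 6
  γ[v; MIN(h)→g](T) → 4
  (R ⋈[b=g] γ[v; MIN(h)→g](T)) → 1
  ρ[y/v]((R ⋈[b=g] γ[v; MIN(h)→g](T))) → 1
  T → 6
  (ρ[y/v]((R ⋈[b=g] γ[v; MIN(h)→g](T))) ⋈[g=h] T) → 2
  ρ[z/x]((ρ[y/v]((R ⋈[b=g] γ[v; MIN(h)→g](T))) ⋈[g=h] T)) → 2

== RESULT ==
b | z | u | y | g | v | h
6 | q | r | q | 6 | q | 6
6 | q | r | q | 6 | s | 6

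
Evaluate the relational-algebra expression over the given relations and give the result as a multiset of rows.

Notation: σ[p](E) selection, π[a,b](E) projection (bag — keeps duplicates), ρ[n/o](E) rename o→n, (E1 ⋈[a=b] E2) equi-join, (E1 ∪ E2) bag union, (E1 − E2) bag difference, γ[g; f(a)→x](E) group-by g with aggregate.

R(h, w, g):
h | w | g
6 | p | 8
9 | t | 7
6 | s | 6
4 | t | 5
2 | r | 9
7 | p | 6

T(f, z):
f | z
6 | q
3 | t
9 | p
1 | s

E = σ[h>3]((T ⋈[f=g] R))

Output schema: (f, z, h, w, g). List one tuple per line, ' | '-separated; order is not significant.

Row counts bottom-up:
  T → 4
  R → 6
  (T ⋈[f=g] R) → 3
  σ[h>3]((T ⋈[f=g] R)) → 2

== RESULT ==
f | z | h | w | g
6 | q | 6 | s | 6
6 | q | 7 | p | 6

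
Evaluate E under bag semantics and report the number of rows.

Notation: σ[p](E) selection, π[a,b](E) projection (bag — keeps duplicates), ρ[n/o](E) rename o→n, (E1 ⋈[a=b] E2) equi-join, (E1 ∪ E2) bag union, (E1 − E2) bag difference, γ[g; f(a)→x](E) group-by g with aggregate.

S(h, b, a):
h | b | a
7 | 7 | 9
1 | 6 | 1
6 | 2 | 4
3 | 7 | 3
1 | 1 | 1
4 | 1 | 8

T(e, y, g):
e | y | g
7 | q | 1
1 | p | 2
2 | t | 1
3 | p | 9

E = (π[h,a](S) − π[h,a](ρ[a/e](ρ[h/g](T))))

Subexpression sizes:
  S → 6
  π[h,a](S) → 6
  T → 4
  ρ[h/g](T) → 4
  ρ[a/e](ρ[h/g](T)) → 4
  π[h,a](ρ[a/e](ρ[h/g](T))) → 4
  (π[h,a](S) − π[h,a](ρ[a/e](ρ[h/g](T)))) → 6

|E| = 6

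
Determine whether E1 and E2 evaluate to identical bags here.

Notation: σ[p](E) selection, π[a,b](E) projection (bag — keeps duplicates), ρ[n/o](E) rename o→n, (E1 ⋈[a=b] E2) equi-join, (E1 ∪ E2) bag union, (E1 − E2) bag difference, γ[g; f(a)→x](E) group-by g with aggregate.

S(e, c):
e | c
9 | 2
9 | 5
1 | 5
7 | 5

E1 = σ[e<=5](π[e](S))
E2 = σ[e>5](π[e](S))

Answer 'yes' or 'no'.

E1 stepwise |·|:
  S → 4
  π[e](S) → 4
  σ[e<=5](π[e](S)) → 1
E2 stepwise |·|:
  S → 4
  π[e](S) → 4
  σ[e>5](π[e](S)) → 3

E1 result:
e
1
E2 result:
e
7
9
9
Witness: (1,) appears 1× in E1 but 0× in E2.

no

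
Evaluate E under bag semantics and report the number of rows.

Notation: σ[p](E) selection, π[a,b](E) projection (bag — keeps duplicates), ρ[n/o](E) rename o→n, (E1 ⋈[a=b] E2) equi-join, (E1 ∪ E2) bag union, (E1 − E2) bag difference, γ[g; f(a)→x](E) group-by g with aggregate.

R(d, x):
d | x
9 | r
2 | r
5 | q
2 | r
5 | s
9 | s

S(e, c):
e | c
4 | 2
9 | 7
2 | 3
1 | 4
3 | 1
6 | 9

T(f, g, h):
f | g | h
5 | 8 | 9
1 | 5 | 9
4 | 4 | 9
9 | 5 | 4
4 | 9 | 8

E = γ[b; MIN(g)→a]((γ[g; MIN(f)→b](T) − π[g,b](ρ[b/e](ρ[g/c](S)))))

Row counts bottom-up:
  T → 5
  γ[g; MIN(f)→b](T) → 4
  S → 6
  ρ[g/c](S) → 6
  ρ[b/e](ρ[g/c](S)) → 6
  π[g,b](ρ[b/e](ρ[g/c](S))) → 6
  (γ[g; MIN(f)→b](T) − π[g,b](ρ[b/e](ρ[g/c](S)))) → 4
  γ[b; MIN(g)→a]((γ[g; MIN(f)→b](T) − π[g,b](ρ[b/e](ρ[g/c](S))))) → 3

|E| = 3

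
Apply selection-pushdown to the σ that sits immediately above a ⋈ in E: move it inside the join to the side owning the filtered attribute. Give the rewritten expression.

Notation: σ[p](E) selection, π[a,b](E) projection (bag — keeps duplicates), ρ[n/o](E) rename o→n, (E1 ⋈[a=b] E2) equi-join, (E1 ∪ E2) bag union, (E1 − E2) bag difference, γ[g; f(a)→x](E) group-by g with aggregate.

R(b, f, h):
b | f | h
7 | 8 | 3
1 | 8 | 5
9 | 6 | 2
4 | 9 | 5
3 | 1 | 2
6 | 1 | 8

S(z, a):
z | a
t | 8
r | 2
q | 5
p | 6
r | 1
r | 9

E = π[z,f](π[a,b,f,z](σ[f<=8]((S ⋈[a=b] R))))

σ filters on f, owned by the right side.
E' = π[z,f](π[a,b,f,z]((S ⋈[a=b] σ[f<=8](R))))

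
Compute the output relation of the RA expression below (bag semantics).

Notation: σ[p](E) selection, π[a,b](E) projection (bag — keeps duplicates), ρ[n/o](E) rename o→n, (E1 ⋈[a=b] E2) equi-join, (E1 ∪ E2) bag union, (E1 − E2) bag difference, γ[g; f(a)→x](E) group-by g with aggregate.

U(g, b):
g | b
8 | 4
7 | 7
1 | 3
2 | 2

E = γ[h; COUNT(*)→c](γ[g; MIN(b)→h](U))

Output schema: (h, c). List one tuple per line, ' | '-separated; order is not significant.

Stepwise |·|:
  U → 4
  γ[g; MIN(b)→h](U) → 4
  γ[h; COUNT(*)→c](γ[g; MIN(b)→h](U)) → 4

== RESULT ==
h | c
2 | 1
3 | 1
4 | 1
7 | 1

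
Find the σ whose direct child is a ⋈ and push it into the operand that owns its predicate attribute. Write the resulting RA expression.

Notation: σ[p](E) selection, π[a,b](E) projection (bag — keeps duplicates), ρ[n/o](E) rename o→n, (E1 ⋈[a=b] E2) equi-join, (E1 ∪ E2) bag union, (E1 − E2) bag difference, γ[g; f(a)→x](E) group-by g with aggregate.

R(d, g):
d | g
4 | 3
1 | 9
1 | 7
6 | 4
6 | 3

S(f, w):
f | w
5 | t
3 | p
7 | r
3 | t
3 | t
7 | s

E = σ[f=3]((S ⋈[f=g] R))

σ filters on f, owned by the left side.
E' = (σ[f=3](S) ⋈[f=g] R)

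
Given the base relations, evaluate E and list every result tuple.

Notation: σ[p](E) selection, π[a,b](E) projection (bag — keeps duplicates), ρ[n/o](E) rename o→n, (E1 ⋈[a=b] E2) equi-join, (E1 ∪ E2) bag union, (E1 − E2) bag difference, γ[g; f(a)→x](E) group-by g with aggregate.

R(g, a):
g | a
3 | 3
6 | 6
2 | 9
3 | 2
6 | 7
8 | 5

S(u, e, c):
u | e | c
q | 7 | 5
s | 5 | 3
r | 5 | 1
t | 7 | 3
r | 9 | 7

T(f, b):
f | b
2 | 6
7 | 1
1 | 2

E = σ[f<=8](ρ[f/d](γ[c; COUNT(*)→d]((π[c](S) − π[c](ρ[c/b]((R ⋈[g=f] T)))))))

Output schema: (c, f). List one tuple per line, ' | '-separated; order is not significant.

Subexpression sizes:
  S → 5
  π[c](S) → 5
  R → 6
  T → 3
  (R ⋈[g=f] T) → 1
  ρ[c/b]((R ⋈[g=f] T)) → 1
  π[c](ρ[c/b]((R ⋈[g=f] T))) → 1
  (π[c](S) − π[c](ρ[c/b]((R ⋈[g=f] T)))) → 5
  γ[c; COUNT(*)→d]((π[c](S) − π[c](ρ[c/b]((R ⋈[g=f] T))))) → 4
  ρ[f/d](γ[c; COUNT(*)→d]((π[c](S) − π[c](ρ[c/b]((R ⋈[g=f] T)))))) → 4
  σ[f<=8](ρ[f/d](γ[c; COUNT(*)→d]((π[c](S) − π[c](ρ[c/b]((R ⋈[g=f] T))))))) → 4

== RESULT ==
c | f
1 | 1
3 | 2
5 | 1
7 | 1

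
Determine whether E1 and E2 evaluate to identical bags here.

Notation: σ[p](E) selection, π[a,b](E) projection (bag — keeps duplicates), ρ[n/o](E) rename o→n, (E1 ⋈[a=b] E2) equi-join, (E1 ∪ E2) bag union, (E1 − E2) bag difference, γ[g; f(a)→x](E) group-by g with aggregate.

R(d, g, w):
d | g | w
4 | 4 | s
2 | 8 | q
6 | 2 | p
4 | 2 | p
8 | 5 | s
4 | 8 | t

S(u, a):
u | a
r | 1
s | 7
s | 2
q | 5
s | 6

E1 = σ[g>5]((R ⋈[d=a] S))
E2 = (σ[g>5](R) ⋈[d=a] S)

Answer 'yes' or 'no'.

E1 subexpression sizes:
  R → 6
  S → 5
  (R ⋈[d=a] S) → 2
  σ[g>5]((R ⋈[d=a] S)) → 1
E2 subexpression sizes:
  R → 6
  σ[g>5](R) → 2
  S → 5
  (σ[g>5](R) ⋈[d=a] S) → 1

E1 and E2 produce the same multiset:
d | g | w | u | a
2 | 8 | q | s | 2

yes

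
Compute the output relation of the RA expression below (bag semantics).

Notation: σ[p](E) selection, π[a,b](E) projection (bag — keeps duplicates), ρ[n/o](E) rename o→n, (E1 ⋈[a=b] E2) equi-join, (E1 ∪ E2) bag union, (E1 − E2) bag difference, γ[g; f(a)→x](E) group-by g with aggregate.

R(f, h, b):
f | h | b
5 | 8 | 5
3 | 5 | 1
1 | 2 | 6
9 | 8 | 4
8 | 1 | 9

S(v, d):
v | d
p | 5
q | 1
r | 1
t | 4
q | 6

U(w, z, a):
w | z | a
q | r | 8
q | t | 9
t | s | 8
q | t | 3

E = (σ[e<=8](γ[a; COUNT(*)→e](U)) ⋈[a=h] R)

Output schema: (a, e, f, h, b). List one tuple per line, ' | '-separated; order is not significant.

Row counts bottom-up:
  U → 4
  γ[a; COUNT(*)→e](U) → 3
  σ[e<=8](γ[a; COUNT(*)→e](U)) → 3
  R → 5
  (σ[e<=8](γ[a; COUNT(*)→e](U)) ⋈[a=h] R) → 2

== RESULT ==
a | e | f | h | b
8 | 2 | 5 | 8 | 5
8 | 2 | 9 | 8 | 4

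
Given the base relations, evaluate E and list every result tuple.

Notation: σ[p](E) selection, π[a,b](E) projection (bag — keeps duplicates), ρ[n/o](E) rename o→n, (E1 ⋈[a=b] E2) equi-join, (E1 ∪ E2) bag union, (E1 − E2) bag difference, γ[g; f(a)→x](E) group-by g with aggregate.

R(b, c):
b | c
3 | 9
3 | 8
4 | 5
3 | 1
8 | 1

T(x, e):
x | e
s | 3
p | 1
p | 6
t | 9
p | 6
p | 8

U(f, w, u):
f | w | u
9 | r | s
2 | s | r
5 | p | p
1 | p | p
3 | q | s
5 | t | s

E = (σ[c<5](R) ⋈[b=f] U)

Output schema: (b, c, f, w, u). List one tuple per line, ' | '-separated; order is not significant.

Stepwise |·|:
  R → 5
  σ[c<5](R) → 2
  U → 6
  (σ[c<5](R) ⋈[b=f] U) → 1

== RESULT ==
b | c | f | w | u
3 | 1 | 3 | q | s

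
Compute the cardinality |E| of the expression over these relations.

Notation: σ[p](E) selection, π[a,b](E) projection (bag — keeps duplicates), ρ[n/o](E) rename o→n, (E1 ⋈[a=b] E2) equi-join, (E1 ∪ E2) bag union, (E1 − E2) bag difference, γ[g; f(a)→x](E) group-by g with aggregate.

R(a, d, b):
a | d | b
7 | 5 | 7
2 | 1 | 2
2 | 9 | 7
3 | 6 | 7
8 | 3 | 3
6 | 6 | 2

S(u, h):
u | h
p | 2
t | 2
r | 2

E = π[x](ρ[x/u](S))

Per-node cardinality:
  S → 3
  ρ[x/u](S) → 3
  π[x](ρ[x/u](S)) → 3

|E| = 3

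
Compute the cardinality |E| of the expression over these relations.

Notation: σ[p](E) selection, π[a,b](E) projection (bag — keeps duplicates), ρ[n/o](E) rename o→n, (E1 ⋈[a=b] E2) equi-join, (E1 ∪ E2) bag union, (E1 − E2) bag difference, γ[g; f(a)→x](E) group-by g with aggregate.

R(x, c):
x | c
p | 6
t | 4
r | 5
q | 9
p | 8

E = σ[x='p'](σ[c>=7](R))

Per-node cardinality:
  R → 5
  σ[c>=7](R) → 2
  σ[x='p'](σ[c>=7](R)) → 1

|E| = 1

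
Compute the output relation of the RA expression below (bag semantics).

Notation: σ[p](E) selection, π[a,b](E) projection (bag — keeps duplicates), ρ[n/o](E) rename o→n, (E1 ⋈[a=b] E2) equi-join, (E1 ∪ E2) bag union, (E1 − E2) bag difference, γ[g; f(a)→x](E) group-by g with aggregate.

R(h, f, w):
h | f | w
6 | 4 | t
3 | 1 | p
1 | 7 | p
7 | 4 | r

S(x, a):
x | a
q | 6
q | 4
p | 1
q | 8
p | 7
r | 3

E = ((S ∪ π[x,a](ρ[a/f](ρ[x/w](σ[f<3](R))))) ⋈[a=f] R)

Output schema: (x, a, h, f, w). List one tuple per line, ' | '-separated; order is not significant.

Row counts bottom-up:
  S → 6
  R → 4
  σ[f<3](R) → 1
  ρ[x/w](σ[f<3](R)) → 1
  ρ[a/f](ρ[x/w](σ[f<3](R))) → 1
  π[x,a](ρ[a/f](ρ[x/w](σ[f<3](R)))) → 1
  (S ∪ π[x,a](ρ[a/f](ρ[x/w](σ[f<3](R))))) → 7
  R → 4
  ((S ∪ π[x,a](ρ[a/f](ρ[x/w](σ[f<3](R))))) ⋈[a=f] R) → 5

== RESULT ==
x | a | h | f | w
p | 1 | 3 | 1 | p
p | 1 | 3 | 1 | p
p | 7 | 1 | 7 | p
q | 4 | 6 | 4 | t
q | 4 | 7 | 4 | r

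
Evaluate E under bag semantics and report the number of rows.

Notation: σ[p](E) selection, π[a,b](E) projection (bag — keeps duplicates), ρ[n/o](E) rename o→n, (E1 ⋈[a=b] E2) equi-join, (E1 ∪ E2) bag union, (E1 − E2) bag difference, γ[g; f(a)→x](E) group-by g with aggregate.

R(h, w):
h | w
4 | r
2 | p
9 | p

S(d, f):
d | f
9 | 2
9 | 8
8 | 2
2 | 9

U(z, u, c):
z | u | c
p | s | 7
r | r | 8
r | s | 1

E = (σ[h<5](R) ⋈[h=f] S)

Per-node cardinality:
  R → 3
  σ[h<5](R) → 2
  S → 4
  (σ[h<5](R) ⋈[h=f] S) → 2

|E| = 2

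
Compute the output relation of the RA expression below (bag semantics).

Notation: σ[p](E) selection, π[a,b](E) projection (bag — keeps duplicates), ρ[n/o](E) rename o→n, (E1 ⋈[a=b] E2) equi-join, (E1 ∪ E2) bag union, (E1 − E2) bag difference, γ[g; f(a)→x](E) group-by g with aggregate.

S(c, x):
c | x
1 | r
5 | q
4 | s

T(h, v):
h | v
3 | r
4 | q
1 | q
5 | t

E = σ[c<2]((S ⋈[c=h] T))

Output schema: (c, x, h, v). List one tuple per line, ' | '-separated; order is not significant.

Subexpression sizes:
  S → 3
  T → 4
  (S ⋈[c=h] T) → 3
  σ[c<2]((S ⋈[c=h] T)) → 1

== RESULT ==
c | x | h | v
1 | r | 1 | q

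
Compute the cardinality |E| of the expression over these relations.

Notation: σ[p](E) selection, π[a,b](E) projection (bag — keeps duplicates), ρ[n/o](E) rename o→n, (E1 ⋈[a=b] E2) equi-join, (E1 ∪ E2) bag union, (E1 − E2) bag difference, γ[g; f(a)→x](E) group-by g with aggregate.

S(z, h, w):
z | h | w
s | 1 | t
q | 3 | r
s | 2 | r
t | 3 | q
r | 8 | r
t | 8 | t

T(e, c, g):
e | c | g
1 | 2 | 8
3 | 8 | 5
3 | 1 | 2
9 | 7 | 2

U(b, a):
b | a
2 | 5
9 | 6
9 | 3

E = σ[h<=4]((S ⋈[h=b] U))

Row counts bottom-up:
  S → 6
  U → 3
  (S ⋈[h=b] U) → 1
  σ[h<=4]((S ⋈[h=b] U)) → 1

|E| = 1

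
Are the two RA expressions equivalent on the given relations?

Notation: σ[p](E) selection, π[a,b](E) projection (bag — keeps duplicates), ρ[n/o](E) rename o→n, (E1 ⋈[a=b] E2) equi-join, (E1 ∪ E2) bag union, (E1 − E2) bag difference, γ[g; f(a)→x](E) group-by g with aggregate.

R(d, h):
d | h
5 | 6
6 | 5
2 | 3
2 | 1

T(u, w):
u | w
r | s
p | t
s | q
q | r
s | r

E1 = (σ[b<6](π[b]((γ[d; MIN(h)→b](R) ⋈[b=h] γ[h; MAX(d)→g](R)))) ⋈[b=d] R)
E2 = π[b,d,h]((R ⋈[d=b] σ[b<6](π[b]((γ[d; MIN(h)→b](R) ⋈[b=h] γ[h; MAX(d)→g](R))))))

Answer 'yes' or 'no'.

E1 row counts bottom-up:
  R → 4
  γ[d; MIN(h)→b](R) → 3
  R → 4
  γ[h; MAX(d)→g](R) → 4
  (γ[d; MIN(h)→b](R) ⋈[b=h] γ[h; MAX(d)→g](R)) → 3
  π[b]((γ[d; MIN(h)→b](R) ⋈[b=h] γ[h; MAX(d)→g](R))) → 3
  σ[b<6](π[b]((γ[d; MIN(h)→b](R) ⋈[b=h] γ[h; MAX(d)→g](R)))) → 2
  R → 4
  (σ[b<6](π[b]((γ[d; MIN(h)→b](R) ⋈[b=h] γ[h; MAX(d)→g](R)))) ⋈[b=d] R) → 1
E2 row counts bottom-up:
  R → 4
  R → 4
  γ[d; MIN(h)→b](R) → 3
  R → 4
  γ[h; MAX(d)→g](R) → 4
  (γ[d; MIN(h)→b](R) ⋈[b=h] γ[h; MAX(d)→g](R)) → 3
  π[b]((γ[d; MIN(h)→b](R) ⋈[b=h] γ[h; MAX(d)→g](R))) → 3
  σ[b<6](π[b]((γ[d; MIN(h)→b](R) ⋈[b=h] γ[h; MAX(d)→g](R)))) → 2
  (R ⋈[d=b] σ[b<6](π[b]((γ[d; MIN(h)→b](R) ⋈[b=h] γ[h; MAX(d)→g](R))))) → 1
  π[b,d,h]((R ⋈[d=b] σ[b<6](π[b]((γ[d; MIN(h)→b](R) ⋈[b=h] γ[h; MAX(d)→g](R)))))) → 1

E1 and E2 produce the same multiset:
b | d | h
5 | 5 | 6

yes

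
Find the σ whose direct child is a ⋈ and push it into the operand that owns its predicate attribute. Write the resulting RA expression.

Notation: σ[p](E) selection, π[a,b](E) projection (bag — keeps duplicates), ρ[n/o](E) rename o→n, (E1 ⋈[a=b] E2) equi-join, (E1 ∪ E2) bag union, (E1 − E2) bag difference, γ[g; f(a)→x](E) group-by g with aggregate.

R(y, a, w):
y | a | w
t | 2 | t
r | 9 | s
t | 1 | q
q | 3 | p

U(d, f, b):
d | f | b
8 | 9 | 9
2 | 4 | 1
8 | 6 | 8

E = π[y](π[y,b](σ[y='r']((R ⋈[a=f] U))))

σ filters on y, owned by the left side.
E' = π[y](π[y,b]((σ[y='r'](R) ⋈[a=f] U)))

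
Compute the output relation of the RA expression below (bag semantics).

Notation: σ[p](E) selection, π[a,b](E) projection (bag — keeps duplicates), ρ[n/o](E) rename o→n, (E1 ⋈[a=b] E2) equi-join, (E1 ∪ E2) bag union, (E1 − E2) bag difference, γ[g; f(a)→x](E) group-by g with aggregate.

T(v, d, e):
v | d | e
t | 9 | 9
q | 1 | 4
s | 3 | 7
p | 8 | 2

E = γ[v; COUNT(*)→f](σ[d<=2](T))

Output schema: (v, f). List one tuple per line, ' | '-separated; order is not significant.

Row counts bottom-up:
  T → 4
  σ[d<=2](T) → 1
  γ[v; COUNT(*)→f](σ[d<=2](T)) → 1

== RESULT ==
v | f
q | 1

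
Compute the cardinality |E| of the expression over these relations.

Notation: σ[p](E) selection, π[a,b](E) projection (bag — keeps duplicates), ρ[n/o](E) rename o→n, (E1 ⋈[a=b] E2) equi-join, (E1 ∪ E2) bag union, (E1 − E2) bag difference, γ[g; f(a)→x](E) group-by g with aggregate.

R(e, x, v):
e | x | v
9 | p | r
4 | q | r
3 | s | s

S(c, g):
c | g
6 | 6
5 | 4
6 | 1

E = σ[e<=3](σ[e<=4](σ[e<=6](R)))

Subexpression sizes:
  R → 3
  σ[e<=6](R) → 2
  σ[e<=4](σ[e<=6](R)) → 2
  σ[e<=3](σ[e<=4](σ[e<=6](R))) → 1

|E| = 1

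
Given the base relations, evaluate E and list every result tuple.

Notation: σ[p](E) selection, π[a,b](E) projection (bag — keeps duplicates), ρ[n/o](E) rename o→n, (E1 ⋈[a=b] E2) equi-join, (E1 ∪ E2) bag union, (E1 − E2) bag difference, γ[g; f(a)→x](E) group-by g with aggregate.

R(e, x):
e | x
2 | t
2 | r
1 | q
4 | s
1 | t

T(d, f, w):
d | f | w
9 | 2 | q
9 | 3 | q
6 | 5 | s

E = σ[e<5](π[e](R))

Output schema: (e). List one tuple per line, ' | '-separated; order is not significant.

Subexpression sizes:
  R → 5
  π[e](R) → 5
  σ[e<5](π[e](R)) → 5

== RESULT ==
e
1
1
2
2
4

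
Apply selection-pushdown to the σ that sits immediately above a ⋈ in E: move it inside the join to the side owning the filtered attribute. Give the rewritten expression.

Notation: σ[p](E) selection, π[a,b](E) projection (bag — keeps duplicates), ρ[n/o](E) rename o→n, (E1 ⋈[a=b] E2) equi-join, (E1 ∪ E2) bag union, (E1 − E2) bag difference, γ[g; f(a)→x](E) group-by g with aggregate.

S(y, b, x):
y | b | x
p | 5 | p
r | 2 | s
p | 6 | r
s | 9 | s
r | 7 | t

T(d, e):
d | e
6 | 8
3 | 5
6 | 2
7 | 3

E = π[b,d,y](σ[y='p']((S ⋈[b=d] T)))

σ filters on y, owned by the left side.
E' = π[b,d,y]((σ[y='p'](S) ⋈[b=d] T))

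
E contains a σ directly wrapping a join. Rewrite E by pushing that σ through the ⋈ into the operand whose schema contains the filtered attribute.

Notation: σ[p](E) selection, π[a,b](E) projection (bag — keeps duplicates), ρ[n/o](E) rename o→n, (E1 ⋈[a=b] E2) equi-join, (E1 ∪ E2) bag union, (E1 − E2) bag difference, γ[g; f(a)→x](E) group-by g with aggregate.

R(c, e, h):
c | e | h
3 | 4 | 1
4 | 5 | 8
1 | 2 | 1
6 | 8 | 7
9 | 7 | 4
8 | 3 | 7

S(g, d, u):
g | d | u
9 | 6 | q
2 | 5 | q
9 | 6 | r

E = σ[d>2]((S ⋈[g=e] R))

σ filters on d, owned by the left side.
E' = (σ[d>2](S) ⋈[g=e] R)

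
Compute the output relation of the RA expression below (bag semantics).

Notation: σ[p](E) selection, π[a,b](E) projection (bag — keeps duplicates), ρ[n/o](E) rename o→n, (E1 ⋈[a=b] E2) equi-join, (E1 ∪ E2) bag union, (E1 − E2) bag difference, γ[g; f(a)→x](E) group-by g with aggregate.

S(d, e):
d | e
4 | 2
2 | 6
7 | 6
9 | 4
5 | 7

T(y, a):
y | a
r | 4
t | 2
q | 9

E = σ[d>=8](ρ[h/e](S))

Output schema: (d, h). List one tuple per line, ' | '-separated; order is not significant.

Subexpression sizes:
  S → 5
  ρ[h/e](S) → 5
  σ[d>=8](ρ[h/e](S)) → 1

== RESULT ==
d | h
9 | 4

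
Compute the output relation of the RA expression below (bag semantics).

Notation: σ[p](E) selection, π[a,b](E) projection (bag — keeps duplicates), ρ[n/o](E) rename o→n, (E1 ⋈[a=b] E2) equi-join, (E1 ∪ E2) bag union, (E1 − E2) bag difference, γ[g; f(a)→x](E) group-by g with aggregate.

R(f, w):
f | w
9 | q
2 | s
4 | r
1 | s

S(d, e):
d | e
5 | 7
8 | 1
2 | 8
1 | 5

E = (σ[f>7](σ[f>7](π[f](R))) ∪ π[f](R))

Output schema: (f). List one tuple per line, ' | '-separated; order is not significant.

Per-node cardinality:
  R → 4
  π[f](R) → 4
  σ[f>7](π[f](R)) → 1
  σ[f>7](σ[f>7](π[f](R))) → 1
  R → 4
  π[f](R) → 4
  (σ[f>7](σ[f>7](π[f](R))) ∪ π[f](R)) → 5

== RESULT ==
f
1
2
4
9
9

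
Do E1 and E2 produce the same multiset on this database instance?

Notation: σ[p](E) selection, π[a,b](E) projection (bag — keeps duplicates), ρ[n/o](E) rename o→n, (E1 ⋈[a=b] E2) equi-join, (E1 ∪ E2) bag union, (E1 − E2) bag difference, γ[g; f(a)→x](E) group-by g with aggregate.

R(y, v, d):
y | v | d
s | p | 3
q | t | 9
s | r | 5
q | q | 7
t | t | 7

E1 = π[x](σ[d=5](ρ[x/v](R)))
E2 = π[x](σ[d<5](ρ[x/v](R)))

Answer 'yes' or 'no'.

E1 row counts bottom-up:
  R → 5
  ρ[x/v](R) → 5
  σ[d=5](ρ[x/v](R)) → 1
  π[x](σ[d=5](ρ[x/v](R))) → 1
E2 row counts bottom-up:
  R → 5
  ρ[x/v](R) → 5
  σ[d<5](ρ[x/v](R)) → 1
  π[x](σ[d<5](ρ[x/v](R))) → 1

E1 result:
x
r
E2 result:
x
p
Witness: ('p',) appears 0× in E1 but 1× in E2.

no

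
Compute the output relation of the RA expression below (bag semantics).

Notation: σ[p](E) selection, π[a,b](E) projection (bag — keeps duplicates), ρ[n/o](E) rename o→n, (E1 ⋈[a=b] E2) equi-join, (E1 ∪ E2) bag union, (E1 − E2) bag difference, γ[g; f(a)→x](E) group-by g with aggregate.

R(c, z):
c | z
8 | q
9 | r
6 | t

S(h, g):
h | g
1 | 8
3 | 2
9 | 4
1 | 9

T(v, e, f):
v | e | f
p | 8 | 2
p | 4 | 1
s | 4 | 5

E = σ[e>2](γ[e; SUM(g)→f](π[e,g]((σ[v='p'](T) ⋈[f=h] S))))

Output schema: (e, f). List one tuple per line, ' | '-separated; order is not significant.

Subexpression sizes:
  T → 3
  σ[v='p'](T) → 2
  S → 4
  (σ[v='p'](T) ⋈[f=h] S) → 2
  π[e,g]((σ[v='p'](T) ⋈[f=h] S)) → 2
  γ[e; SUM(g)→f](π[e,g]((σ[v='p'](T) ⋈[f=h] S))) → 1
  σ[e>2](γ[e; SUM(g)→f](π[e,g]((σ[v='p'](T) ⋈[f=h] S)))) → 1

== RESULT ==
e | f
4 | 17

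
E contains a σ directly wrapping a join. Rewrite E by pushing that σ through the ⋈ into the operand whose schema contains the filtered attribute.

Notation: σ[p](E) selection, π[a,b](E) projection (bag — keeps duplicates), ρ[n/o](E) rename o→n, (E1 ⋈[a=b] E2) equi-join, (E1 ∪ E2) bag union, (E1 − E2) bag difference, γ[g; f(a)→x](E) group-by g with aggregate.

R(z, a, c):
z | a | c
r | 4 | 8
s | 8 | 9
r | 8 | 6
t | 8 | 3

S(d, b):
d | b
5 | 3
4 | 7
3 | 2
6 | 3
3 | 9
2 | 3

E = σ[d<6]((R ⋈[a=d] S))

σ filters on d, owned by the right side.
E' = (R ⋈[a=d] σ[d<6](S))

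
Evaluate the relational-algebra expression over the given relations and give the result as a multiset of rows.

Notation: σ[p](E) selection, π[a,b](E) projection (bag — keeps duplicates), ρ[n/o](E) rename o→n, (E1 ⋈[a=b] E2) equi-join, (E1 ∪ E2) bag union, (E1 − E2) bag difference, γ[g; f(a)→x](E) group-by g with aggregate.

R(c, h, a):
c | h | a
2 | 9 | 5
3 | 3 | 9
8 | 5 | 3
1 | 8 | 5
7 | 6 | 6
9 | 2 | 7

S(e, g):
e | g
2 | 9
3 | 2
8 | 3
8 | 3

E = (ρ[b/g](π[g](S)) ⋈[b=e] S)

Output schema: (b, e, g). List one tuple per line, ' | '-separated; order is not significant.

Row counts bottom-up:
  S → 4
  π[g](S) → 4
  ρ[b/g](π[g](S)) → 4
  S → 4
  (ρ[b/g](π[g](S)) ⋈[b=e] S) → 3

== RESULT ==
b | e | g
2 | 2 | 9
3 | 3 | 2
3 | 3 | 2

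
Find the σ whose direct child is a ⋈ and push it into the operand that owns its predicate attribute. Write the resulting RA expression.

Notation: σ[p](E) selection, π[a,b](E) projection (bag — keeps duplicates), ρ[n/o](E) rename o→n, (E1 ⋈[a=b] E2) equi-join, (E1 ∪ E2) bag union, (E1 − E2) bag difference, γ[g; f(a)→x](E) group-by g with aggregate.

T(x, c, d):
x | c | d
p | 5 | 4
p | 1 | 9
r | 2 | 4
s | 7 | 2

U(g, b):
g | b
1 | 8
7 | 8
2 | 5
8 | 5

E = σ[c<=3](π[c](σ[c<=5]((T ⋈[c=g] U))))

σ filters on c, owned by the left side.
E' = σ[c<=3](π[c]((σ[c<=5](T) ⋈[c=g] U)))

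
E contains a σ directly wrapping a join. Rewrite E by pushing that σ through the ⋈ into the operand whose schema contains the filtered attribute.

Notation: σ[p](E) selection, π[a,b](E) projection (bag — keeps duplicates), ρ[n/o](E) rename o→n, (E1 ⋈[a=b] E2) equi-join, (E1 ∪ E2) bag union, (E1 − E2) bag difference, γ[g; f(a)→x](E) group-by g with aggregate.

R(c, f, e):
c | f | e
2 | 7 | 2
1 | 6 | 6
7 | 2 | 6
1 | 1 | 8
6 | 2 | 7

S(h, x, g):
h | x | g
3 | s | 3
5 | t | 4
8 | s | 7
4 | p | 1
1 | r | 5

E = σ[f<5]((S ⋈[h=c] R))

σ filters on f, owned by the right side.
E' = (S ⋈[h=c] σ[f<5](R))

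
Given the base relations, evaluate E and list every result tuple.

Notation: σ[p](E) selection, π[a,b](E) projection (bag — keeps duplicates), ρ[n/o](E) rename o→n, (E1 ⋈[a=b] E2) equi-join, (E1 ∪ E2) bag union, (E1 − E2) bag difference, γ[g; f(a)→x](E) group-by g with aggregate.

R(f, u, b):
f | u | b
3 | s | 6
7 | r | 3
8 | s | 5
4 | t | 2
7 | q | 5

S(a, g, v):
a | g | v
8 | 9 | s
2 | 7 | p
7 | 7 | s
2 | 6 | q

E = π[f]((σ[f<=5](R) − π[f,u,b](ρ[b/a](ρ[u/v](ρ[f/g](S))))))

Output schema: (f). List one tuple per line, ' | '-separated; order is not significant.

Row counts bottom-up:
  R → 5
  σ[f<=5](R) → 2
  S → 4
  ρ[f/g](S) → 4
  ρ[u/v](ρ[f/g](S)) → 4
  ρ[b/a](ρ[u/v](ρ[f/g](S))) → 4
  π[f,u,b](ρ[b/a](ρ[u/v](ρ[f/g](S)))) → 4
  (σ[f<=5](R) − π[f,u,b](ρ[b/a](ρ[u/v](ρ[f/g](S))))) → 2
  π[f]((σ[f<=5](R) − π[f,u,b](ρ[b/a](ρ[u/v](ρ[f/g](S)))))) → 2

== RESULT ==
f
3
4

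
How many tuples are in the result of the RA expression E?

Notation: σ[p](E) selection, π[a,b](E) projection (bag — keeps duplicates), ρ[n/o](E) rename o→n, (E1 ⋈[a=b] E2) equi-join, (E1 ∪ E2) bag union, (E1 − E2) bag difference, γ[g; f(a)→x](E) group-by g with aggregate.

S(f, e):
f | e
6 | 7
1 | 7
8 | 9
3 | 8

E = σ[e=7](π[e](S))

Per-node cardinality:
  S → 4
  π[e](S) → 4
  σ[e=7](π[e](S)) → 2

|E| = 2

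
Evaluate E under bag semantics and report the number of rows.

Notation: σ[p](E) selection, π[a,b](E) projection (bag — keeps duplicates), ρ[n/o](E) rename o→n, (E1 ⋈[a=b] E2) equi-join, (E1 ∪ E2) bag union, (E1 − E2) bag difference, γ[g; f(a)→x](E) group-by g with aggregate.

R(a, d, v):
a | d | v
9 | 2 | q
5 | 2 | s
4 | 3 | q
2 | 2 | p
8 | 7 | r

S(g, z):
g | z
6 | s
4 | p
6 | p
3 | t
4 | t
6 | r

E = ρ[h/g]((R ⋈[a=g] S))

Per-node cardinality:
  R → 5
  S → 6
  (R ⋈[a=g] S) → 2
  ρ[h/g]((R ⋈[a=g] S)) → 2

|E| = 2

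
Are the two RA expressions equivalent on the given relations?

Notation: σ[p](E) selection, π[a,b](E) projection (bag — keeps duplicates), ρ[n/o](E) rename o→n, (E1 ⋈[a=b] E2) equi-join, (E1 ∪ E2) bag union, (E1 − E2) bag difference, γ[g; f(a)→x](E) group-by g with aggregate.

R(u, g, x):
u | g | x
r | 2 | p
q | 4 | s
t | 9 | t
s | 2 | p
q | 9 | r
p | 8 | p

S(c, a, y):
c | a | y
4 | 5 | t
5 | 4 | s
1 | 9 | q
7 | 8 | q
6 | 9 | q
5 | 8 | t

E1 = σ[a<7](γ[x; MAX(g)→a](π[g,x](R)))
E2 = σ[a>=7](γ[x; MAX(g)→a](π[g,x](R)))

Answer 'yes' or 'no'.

E1 stepwise |·|:
  R → 6
  π[g,x](R) → 6
  γ[x; MAX(g)→a](π[g,x](R)) → 4
  σ[a<7](γ[x; MAX(g)→a](π[g,x](R))) → 1
E2 stepwise |·|:
  R → 6
  π[g,x](R) → 6
  γ[x; MAX(g)→a](π[g,x](R)) → 4
  σ[a>=7](γ[x; MAX(g)→a](π[g,x](R))) → 3

E1 result:
x | a
s | 4
E2 result:
x | a
p | 8
r | 9
t | 9
Witness: ('s', 4) appears 1× in E1 but 0× in E2.

no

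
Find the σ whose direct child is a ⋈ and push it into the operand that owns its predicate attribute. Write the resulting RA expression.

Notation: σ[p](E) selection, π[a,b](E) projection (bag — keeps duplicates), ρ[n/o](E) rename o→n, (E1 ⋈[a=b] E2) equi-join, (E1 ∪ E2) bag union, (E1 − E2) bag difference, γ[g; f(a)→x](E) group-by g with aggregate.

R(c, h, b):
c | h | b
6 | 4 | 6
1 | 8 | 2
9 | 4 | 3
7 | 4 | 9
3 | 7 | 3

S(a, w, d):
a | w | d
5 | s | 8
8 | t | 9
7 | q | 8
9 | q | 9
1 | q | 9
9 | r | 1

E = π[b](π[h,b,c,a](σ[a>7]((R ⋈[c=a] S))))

σ filters on a, owned by the right side.
E' = π[b](π[h,b,c,a]((R ⋈[c=a] σ[a>7](S))))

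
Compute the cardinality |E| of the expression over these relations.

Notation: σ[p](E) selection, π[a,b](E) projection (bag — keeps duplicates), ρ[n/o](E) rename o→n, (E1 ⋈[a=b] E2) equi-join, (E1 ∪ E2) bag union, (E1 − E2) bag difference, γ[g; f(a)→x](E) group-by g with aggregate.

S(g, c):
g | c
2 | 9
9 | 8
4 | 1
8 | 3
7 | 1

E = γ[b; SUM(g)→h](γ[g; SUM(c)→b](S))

Per-node cardinality:
  S → 5
  γ[g; SUM(c)→b](S) → 5
  γ[b; SUM(g)→h](γ[g; SUM(c)→b](S)) → 4

|E| = 4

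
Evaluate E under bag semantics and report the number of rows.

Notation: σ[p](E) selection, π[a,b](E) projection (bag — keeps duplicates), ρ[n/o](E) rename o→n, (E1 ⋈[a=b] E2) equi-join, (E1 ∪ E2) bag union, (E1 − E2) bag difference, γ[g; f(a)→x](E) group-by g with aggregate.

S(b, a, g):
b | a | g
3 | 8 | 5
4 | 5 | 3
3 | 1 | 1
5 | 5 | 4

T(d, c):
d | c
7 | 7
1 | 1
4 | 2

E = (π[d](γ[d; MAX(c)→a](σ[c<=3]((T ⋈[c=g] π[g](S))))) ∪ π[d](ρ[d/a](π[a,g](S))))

Per-node cardinality:
  T → 3
  S → 4
  π[g](S) → 4
  (T ⋈[c=g] π[g](S)) → 1
  σ[c<=3]((T ⋈[c=g] π[g](S))) → 1
  γ[d; MAX(c)→a](σ[c<=3]((T ⋈[c=g] π[g](S)))) → 1
  π[d](γ[d; MAX(c)→a](σ[c<=3]((T ⋈[c=g] π[g](S))))) → 1
  S → 4
  π[a,g](S) → 4
  ρ[d/a](π[a,g](S)) → 4
  π[d](ρ[d/a](π[a,g](S))) → 4
  (π[d](γ[d; MAX(c)→a](σ[c<=3]((T ⋈[c=g] π[g](S))))) ∪ π[d](ρ[d/a](π[a,g](S)))) → 5

|E| = 5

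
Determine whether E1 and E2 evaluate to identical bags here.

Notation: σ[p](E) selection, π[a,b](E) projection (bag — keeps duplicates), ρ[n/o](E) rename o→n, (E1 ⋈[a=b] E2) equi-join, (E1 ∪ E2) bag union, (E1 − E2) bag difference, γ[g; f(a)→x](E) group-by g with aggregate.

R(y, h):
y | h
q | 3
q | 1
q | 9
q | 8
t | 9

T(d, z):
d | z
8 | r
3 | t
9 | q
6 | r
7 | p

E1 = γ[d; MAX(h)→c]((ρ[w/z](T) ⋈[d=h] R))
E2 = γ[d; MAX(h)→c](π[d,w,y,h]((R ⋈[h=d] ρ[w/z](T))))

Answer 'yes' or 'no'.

E1 stepwise |·|:
  T → 5
  ρ[w/z](T) → 5
  R → 5
  (ρ[w/z](T) ⋈[d=h] R) → 4
  γ[d; MAX(h)→c]((ρ[w/z](T) ⋈[d=h] R)) → 3
E2 stepwise |·|:
  R → 5
  T → 5
  ρ[w/z](T) → 5
  (R ⋈[h=d] ρ[w/z](T)) → 4
  π[d,w,y,h]((R ⋈[h=d] ρ[w/z](T))) → 4
  γ[d; MAX(h)→c](π[d,w,y,h]((R ⋈[h=d] ρ[w/z](T)))) → 3

E1 and E2 produce the same multiset:
d | c
3 | 3
8 | 8
9 | 9

yes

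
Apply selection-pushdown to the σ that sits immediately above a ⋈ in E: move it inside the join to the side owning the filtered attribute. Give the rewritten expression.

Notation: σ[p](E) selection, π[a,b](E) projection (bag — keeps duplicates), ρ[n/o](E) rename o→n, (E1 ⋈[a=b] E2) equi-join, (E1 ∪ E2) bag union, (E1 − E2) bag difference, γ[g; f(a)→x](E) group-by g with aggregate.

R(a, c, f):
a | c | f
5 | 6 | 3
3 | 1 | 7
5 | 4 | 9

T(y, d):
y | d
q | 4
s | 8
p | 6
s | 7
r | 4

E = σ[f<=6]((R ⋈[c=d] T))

σ filters on f, owned by the left side.
E' = (σ[f<=6](R) ⋈[c=d] T)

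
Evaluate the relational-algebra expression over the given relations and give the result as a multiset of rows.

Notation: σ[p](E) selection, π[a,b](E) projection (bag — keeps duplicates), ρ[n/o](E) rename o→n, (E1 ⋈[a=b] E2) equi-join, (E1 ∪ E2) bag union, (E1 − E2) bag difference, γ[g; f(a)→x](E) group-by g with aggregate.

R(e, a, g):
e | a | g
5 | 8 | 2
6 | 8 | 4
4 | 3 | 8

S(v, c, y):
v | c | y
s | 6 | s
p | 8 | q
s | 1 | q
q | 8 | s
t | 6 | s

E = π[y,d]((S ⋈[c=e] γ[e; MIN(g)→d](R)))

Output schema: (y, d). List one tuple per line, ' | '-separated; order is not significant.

Per-node cardinality:
  S → 5
  R → 3
  γ[e; MIN(g)→d](R) → 3
  (S ⋈[c=e] γ[e; MIN(g)→d](R)) → 2
  π[y,d]((S ⋈[c=e] γ[e; MIN(g)→d](R))) → 2

== RESULT ==
y | d
s | 4
s | 4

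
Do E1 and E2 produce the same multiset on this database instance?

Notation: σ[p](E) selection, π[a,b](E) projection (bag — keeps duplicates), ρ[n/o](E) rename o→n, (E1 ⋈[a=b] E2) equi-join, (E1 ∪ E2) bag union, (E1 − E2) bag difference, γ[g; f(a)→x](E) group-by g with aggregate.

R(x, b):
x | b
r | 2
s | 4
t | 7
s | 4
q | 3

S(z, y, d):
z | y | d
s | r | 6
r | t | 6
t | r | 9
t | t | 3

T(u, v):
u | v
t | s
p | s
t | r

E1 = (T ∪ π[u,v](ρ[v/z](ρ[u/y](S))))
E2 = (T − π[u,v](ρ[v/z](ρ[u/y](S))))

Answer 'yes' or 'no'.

E1 stepwise |·|:
  T → 3
  S → 4
  ρ[u/y](S) → 4
  ρ[v/z](ρ[u/y](S)) → 4
  π[u,v](ρ[v/z](ρ[u/y](S))) → 4
  (T ∪ π[u,v](ρ[v/z](ρ[u/y](S)))) → 7
E2 stepwise |·|:
  T → 3
  S → 4
  ρ[u/y](S) → 4
  ρ[v/z](ρ[u/y](S)) → 4
  π[u,v](ρ[v/z](ρ[u/y](S))) → 4
  (T − π[u,v](ρ[v/z](ρ[u/y](S)))) → 2

E1 result:
u | v
p | s
r | s
r | t
t | r
t | r
t | s
t | t
E2 result:
u | v
p | s
t | s
Witness: ('t', 't') appears 1× in E1 but 0× in E2.

no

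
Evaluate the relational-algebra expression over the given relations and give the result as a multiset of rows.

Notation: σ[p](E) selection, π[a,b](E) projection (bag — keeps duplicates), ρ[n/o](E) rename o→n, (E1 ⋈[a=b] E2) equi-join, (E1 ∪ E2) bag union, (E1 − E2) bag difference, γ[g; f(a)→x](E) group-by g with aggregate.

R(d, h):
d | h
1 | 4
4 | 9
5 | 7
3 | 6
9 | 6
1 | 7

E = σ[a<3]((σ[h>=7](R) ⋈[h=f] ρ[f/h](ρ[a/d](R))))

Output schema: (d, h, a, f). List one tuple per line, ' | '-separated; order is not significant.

Stepwise |·|:
  R → 6
  σ[h>=7](R) → 3
  R → 6
  ρ[a/d](R) → 6
  ρ[f/h](ρ[a/d](R)) → 6
  (σ[h>=7](R) ⋈[h=f] ρ[f/h](ρ[a/d](R))) → 5
  σ[a<3]((σ[h>=7](R) ⋈[h=f] ρ[f/h](ρ[a/d](R)))) → 2

== RESULT ==
d | h | a | f
1 | 7 | 1 | 7
5 | 7 | 1 | 7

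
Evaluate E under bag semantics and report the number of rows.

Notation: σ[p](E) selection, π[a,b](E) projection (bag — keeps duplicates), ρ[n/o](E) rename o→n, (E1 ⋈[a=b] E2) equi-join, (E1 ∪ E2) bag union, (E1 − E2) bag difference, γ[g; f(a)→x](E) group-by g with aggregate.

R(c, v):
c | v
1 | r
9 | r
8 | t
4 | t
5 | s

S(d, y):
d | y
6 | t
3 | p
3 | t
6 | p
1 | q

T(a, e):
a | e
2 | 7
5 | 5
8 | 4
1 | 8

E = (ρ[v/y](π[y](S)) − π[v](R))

Row counts bottom-up:
  S → 5
  π[y](S) → 5
  ρ[v/y](π[y](S)) → 5
  R → 5
  π[v](R) → 5
  (ρ[v/y](π[y](S)) − π[v](R)) → 3

|E| = 3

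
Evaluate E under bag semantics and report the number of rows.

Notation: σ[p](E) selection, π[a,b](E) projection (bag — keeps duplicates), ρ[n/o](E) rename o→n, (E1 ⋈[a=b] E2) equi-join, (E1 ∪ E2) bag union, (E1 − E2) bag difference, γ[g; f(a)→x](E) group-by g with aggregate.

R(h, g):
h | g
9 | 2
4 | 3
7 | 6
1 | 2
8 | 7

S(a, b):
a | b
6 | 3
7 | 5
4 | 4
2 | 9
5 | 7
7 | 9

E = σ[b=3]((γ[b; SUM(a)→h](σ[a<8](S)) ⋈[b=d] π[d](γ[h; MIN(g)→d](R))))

Per-node cardinality:
  S → 6
  σ[a<8](S) → 6
  γ[b; SUM(a)→h](σ[a<8](S)) → 5
  R → 5
  γ[h; MIN(g)→d](R) → 5
  π[d](γ[h; MIN(g)→d](R)) → 5
  (γ[b; SUM(a)→h](σ[a<8](S)) ⋈[b=d] π[d](γ[h; MIN(g)→d](R))) → 2
  σ[b=3]((γ[b; SUM(a)→h](σ[a<8](S)) ⋈[b=d] π[d](γ[h; MIN(g)→d](R)))) → 1

|E| = 1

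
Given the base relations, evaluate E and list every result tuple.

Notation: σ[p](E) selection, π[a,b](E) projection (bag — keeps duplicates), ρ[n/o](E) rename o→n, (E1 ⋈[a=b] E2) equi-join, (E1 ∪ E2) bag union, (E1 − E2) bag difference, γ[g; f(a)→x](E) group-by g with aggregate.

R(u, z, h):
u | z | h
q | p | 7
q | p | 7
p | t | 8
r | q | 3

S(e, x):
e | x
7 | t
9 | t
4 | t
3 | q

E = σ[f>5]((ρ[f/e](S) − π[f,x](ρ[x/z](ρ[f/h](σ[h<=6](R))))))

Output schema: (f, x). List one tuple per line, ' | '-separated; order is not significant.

Row counts bottom-up:
  S → 4
  ρ[f/e](S) → 4
  R → 4
  σ[h<=6](R) → 1
  ρ[f/h](σ[h<=6](R)) → 1
  ρ[x/z](ρ[f/h](σ[h<=6](R))) → 1
  π[f,x](ρ[x/z](ρ[f/h](σ[h<=6](R)))) → 1
  (ρ[f/e](S) − π[f,x](ρ[x/z](ρ[f/h](σ[h<=6](R))))) → 3
  σ[f>5]((ρ[f/e](S) − π[f,x](ρ[x/z](ρ[f/h](σ[h<=6](R)))))) → 2

== RESULT ==
f | x
7 | t
9 | t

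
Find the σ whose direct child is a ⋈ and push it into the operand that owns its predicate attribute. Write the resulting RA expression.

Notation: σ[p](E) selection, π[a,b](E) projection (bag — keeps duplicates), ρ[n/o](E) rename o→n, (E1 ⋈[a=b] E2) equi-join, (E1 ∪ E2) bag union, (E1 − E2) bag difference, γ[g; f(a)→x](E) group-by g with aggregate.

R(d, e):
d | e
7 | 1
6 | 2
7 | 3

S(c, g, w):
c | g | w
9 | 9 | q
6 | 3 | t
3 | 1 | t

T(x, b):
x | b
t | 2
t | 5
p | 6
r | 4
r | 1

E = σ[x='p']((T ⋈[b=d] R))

σ filters on x, owned by the left side.
E' = (σ[x='p'](T) ⋈[b=d] R)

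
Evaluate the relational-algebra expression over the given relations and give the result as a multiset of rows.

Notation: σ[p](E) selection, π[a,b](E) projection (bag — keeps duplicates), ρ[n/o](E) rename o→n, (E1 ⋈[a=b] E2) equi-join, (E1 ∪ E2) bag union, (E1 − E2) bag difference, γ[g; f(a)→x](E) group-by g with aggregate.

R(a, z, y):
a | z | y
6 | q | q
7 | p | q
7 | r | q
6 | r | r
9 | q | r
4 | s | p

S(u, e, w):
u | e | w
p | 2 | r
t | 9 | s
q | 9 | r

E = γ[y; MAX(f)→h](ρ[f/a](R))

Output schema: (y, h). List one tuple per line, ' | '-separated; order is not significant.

Row counts bottom-up:
  R → 6
  ρ[f/a](R) → 6
  γ[y; MAX(f)→h](ρ[f/a](R)) → 3

== RESULT ==
y | h
p | 4
q | 7
r | 9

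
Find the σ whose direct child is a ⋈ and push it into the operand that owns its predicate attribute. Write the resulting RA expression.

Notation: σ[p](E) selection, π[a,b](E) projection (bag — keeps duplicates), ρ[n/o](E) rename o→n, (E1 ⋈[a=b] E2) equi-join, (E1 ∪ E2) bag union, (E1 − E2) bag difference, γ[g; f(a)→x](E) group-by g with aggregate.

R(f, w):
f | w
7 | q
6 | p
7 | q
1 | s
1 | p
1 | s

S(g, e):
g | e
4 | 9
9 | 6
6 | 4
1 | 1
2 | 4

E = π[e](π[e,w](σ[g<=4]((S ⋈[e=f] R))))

σ filters on g, owned by the left side.
E' = π[e](π[e,w]((σ[g<=4](S) ⋈[e=f] R)))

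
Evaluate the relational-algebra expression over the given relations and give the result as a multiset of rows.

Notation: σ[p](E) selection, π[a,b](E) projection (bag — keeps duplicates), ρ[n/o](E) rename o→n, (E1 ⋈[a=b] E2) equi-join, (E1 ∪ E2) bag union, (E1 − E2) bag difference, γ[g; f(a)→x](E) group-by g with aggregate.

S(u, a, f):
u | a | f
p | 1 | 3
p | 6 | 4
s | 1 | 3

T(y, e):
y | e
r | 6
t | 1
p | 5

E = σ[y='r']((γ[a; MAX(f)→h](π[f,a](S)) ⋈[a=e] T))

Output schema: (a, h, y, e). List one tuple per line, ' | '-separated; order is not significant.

Stepwise |·|:
  S → 3
  π[f,a](S) → 3
  γ[a; MAX(f)→h](π[f,a](S)) → 2
  T → 3
  (γ[a; MAX(f)→h](π[f,a](S)) ⋈[a=e] T) → 2
  σ[y='r']((γ[a; MAX(f)→h](π[f,a](S)) ⋈[a=e] T)) → 1

== RESULT ==
a | h | y | e
6 | 4 | r | 6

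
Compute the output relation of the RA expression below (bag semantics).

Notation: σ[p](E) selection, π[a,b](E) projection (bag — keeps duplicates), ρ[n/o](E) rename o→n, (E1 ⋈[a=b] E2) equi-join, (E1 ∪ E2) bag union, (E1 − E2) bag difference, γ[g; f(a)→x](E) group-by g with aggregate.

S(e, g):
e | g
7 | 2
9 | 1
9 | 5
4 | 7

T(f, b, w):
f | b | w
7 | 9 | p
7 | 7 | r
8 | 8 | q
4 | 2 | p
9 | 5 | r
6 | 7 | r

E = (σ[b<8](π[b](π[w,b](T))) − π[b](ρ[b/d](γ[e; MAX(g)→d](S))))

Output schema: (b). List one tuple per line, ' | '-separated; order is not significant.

Row counts bottom-up:
  T → 6
  π[w,b](T) → 6
  π[b](π[w,b](T)) → 6
  σ[b<8](π[b](π[w,b](T))) → 4
  S → 4
  γ[e; MAX(g)→d](S) → 3
  ρ[b/d](γ[e; MAX(g)→d](S)) → 3
  π[b](ρ[b/d](γ[e; MAX(g)→d](S))) → 3
  (σ[b<8](π[b](π[w,b](T))) − π[b](ρ[b/d](γ[e; MAX(g)→d](S)))) → 1

== RESULT ==
b
7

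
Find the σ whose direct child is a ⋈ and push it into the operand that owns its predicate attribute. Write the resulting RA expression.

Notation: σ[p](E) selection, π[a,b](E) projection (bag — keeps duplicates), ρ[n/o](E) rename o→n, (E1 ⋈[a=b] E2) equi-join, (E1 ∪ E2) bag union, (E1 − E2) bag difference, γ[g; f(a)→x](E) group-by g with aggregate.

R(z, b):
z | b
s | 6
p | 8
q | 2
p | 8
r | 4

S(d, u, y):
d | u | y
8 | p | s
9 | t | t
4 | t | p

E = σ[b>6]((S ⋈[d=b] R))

σ filters on b, owned by the right side.
E' = (S ⋈[d=b] σ[b>6](R))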